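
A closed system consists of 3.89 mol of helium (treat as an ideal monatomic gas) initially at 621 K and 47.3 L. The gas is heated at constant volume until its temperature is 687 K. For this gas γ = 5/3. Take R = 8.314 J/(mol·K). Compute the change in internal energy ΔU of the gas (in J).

3200 J

P₁ = nRT₁/V₁ = 3.89×8.314×621/47.3 = 425 kPa.
Isochoric: V stays 47.3 L; P/T = const ⇒ T₂ = 687 K, P₂ = 470 kPa.
For an ideal gas ΔU = nCvΔT with Cv = (3/2)R = 12.5 J/(mol·K).
ΔU = 3.89×12.5×(687−621) = 3200 J.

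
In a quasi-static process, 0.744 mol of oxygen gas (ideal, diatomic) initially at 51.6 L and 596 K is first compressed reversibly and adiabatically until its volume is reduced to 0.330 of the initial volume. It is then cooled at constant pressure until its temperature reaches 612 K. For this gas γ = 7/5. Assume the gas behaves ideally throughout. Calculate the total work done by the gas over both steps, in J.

P₁ = nRT₁/V₁ = 0.744×8.314×596/51.6 = 71.4 kPa.
Step 1 — Adiabatic: TV^(γ−1) = const ⇒ T₂ = 596×(3.03)^0.400 = 929 K; PV^γ = const ⇒ P₂ = 337 kPa.
ΔU = nCvΔT = 0.744×20.8×(929−596) = 5140 J.
Q = 0 for an adiabatic process, so W = −ΔU = -5140 J.
State after step 1: P = 337 kPa, V = 17.0 L, T = 929 K.
Step 2 — Isobaric: P stays 337 kPa; V/T = const ⇒ T₂ = 612 K, V₂ = 11.2 L.
W = PΔV = 337×(11.2−17.0) kPa·L = -1960 J.
ΔU = nCvΔT = 0.744×20.8×(612−929) = -4900 J.
Q = ΔU + W = nCpΔT = -6850 J.
Net over both steps: W = -7100 J, Q = -6850 J, ΔU = 247 J.

-7100 J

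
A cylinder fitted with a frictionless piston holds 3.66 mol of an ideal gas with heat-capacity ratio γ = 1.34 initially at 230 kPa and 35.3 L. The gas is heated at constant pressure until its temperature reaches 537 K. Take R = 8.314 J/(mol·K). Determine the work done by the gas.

8220 J

T₁ = P₁V₁/(nR) = 230×35.3/(3.66×8.314) = 267 K.
Isobaric: P stays 230 kPa; V/T = const ⇒ T₂ = 537 K, V₂ = 71.0 L.
W = PΔV = 230×(71.0−35.3) kPa·L = 8220 J.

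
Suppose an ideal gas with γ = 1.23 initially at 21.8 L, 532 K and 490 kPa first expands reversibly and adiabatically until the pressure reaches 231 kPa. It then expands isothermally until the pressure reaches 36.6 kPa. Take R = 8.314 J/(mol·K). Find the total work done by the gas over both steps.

23200 J

n = P₁V₁/(RT₁) = 490×21.8/(8.314×532) = 2.42 mol.
Step 1 — Adiabatic: T₂/T₁ = (P₂/P₁)^((γ−1)/γ) ⇒ T₂ = 532×(0.471)^0.187 = 462 K; V₂ = 40.2 L.
ΔU = nCvΔT = 2.42×36.1×(462−532) = -6090 J.
Q = 0 for an adiabatic process, so W = −ΔU = 6090 J.
State after step 1: P = 231 kPa, V = 40.2 L, T = 462 K.
Step 2 — Isothermal: T stays 462 K; PV = const ⇒ V₂ = 254 L, P₂ = 36.6 kPa.
ΔU = 0 (ideal gas, T constant).
W = nRT ln(V₂/V₁) = 2.42×8.314×462×ln(6.31) = 17100 J.
Q = ΔU + W = 17100 J.
Net over both steps: W = 23200 J, Q = 17100 J, ΔU = -6090 J.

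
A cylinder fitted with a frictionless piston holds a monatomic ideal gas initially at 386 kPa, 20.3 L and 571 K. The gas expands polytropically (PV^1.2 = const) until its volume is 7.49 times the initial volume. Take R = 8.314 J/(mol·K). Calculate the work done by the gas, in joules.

n = P₁V₁/(RT₁) = 386×20.3/(8.314×571) = 1.65 mol.
Polytropic n=1.2: T₂ = T₁(V₁/V₂)^(n−1) = 571×(0.134)^0.20 = 382 K; P₂ = P₁(V₁/V₂)^n = 34.5 kPa.
W = (P₁V₁−P₂V₂)/(n−1) = (386×20.3−34.5×152)/0.20 = 13000 J.

13000 J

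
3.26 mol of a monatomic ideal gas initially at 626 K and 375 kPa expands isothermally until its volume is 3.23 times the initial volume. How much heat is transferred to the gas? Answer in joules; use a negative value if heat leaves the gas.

V₁ = nRT₁/P₁ = 3.26×8.314×626/375 = 45.2 L.
Isothermal: T stays 626 K; PV = const ⇒ V₂ = 146 L, P₂ = 116 kPa.
ΔU = 0 (ideal gas, T constant).
W = nRT ln(V₂/V₁) = 3.26×8.314×626×ln(3.23) = 19900 J.
Q = ΔU + W = 19900 J.

19900 J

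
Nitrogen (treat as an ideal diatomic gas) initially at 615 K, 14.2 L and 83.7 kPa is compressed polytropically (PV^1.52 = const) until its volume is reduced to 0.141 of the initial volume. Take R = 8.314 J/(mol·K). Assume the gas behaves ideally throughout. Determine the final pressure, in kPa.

1640 kPa

Polytropic n=1.52: T₂ = T₁(V₁/V₂)^(n−1) = 615×(7.09)^0.52 = 1700 K; P₂ = P₁(V₁/V₂)^n = 1640 kPa.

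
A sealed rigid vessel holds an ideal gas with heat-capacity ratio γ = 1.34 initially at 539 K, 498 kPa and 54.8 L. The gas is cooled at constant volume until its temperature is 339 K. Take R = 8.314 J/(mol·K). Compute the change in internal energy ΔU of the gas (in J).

n = P₁V₁/(RT₁) = 498×54.8/(8.314×539) = 6.09 mol.
Isochoric: V stays 54.8 L; P/T = const ⇒ T₂ = 339 K, P₂ = 313 kPa.
For an ideal gas ΔU = nCvΔT with Cv = R/(γ−1) = 24.5 J/(mol·K).
ΔU = 6.09×24.5×(339−539) = -29800 J.

-29800 J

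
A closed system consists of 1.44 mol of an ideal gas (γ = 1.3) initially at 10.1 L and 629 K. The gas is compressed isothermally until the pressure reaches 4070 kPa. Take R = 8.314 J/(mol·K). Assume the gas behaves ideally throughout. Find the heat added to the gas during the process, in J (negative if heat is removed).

-12800 J

P₁ = nRT₁/V₁ = 1.44×8.314×629/10.1 = 746 kPa.
Isothermal: T stays 629 K; PV = const ⇒ V₂ = 1.85 L, P₂ = 4070 kPa.
ΔU = 0 (ideal gas, T constant).
W = nRT ln(V₂/V₁) = 1.44×8.314×629×ln(0.183) = -12800 J.
Q = ΔU + W = -12800 J.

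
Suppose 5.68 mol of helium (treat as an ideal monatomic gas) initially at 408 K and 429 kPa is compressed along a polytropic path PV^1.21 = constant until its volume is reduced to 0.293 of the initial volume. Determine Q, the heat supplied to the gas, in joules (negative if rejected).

-18500 J

V₁ = nRT₁/P₁ = 5.68×8.314×408/429 = 44.9 L.
Polytropic n=1.21: T₂ = T₁(V₁/V₂)^(n−1) = 408×(3.41)^0.21 = 528 K; P₂ = P₁(V₁/V₂)^n = 1890 kPa.
W = (P₁V₁−P₂V₂)/(n−1) = (429×44.9−1890×13.2)/0.21 = -27000 J.
ΔU = nCvΔT = 5.68×12.5×(528−408) = 8500 J.
Q = ΔU + W = -18500 J.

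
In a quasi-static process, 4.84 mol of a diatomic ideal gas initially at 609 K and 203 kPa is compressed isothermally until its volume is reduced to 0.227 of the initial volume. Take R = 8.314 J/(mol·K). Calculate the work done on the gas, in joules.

36300 J

V₁ = nRT₁/P₁ = 4.84×8.314×609/203 = 121 L.
Isothermal: T stays 609 K; PV = const ⇒ V₂ = 27.4 L, P₂ = 894 kPa.
W = nRT ln(V₂/V₁) = 4.84×8.314×609×ln(0.227) = -36300 J.
Work done on the gas = −W_by = 36300 J.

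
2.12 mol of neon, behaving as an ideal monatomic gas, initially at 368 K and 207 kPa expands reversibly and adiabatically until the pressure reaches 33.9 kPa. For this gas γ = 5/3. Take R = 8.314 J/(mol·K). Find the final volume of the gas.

V₁ = nRT₁/P₁ = 2.12×8.314×368/207 = 31.3 L.
Adiabatic: T₂/T₁ = (P₂/P₁)^((γ−1)/γ) ⇒ T₂ = 368×(0.164)^0.400 = 178 K; V₂ = 92.8 L.

92.8 L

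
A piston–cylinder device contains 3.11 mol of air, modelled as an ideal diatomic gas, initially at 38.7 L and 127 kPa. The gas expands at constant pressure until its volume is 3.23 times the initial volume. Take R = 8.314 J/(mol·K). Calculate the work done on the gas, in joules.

-11000 J

T₁ = P₁V₁/(nR) = 127×38.7/(3.11×8.314) = 190 K.
Isobaric: P stays 127 kPa; V/T = const ⇒ T₂ = 614 K, V₂ = 125 L.
W = PΔV = 127×(125−38.7) kPa·L = 11000 J.
Work done on the gas = −W_by = -11000 J.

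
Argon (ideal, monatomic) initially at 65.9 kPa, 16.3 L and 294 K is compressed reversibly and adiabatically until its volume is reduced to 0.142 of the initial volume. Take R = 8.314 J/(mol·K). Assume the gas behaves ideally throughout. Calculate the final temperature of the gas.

Adiabatic: TV^(γ−1) = const ⇒ T₂ = 294×(7.04)^0.667 = 1080 K; PV^γ = const ⇒ P₂ = 1710 kPa.

1080 K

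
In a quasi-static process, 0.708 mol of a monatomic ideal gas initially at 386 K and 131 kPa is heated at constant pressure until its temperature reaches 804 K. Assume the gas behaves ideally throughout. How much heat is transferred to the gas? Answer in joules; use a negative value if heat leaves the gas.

6150 J

V₁ = nRT₁/P₁ = 0.708×8.314×386/131 = 17.3 L.
Isobaric: P stays 131 kPa; V/T = const ⇒ T₂ = 804 K, V₂ = 36.1 L.
W = PΔV = 131×(36.1−17.3) kPa·L = 2460 J.
ΔU = nCvΔT = 0.708×12.5×(804−386) = 3690 J.
Q = ΔU + W = nCpΔT = 6150 J.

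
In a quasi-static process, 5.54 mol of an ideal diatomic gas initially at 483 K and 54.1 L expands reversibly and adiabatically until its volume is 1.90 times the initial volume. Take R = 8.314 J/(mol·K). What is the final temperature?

P₁ = nRT₁/V₁ = 5.54×8.314×483/54.1 = 411 kPa.
Adiabatic: TV^(γ−1) = const ⇒ T₂ = 483×(0.526)^0.400 = 374 K; PV^γ = const ⇒ P₂ = 167 kPa.

374 K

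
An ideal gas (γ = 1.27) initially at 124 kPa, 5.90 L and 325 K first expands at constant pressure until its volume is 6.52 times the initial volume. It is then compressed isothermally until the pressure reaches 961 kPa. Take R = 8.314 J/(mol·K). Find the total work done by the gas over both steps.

-5730 J

n = P₁V₁/(RT₁) = 124×5.90/(8.314×325) = 0.271 mol.
Step 1 — Isobaric: P stays 124 kPa; V/T = const ⇒ T₂ = 2120 K, V₂ = 38.5 L.
W = PΔV = 124×(38.5−5.90) kPa·L = 4040 J.
ΔU = nCvΔT = 0.271×30.8×(2120−325) = 15000 J.
Q = ΔU + W = nCpΔT = 19000 J.
State after step 1: P = 124 kPa, V = 38.5 L, T = 2120 K.
Step 2 — Isothermal: T stays 2120 K; PV = const ⇒ V₂ = 4.96 L, P₂ = 961 kPa.
ΔU = 0 (ideal gas, T constant).
W = nRT ln(V₂/V₁) = 0.271×8.314×2120×ln(0.129) = -9770 J.
Q = ΔU + W = -9770 J.
Net over both steps: W = -5730 J, Q = 9230 J, ΔU = 15000 J.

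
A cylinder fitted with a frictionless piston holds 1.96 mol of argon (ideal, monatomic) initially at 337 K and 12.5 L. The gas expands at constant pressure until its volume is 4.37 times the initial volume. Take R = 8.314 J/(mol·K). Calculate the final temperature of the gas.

P₁ = nRT₁/V₁ = 1.96×8.314×337/12.5 = 439 kPa.
Isobaric: P stays 439 kPa; V/T = const ⇒ T₂ = 1470 K, V₂ = 54.6 L.

1470 K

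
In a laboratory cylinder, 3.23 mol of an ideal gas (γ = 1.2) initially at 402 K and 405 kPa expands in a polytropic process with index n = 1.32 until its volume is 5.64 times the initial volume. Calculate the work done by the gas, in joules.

V₁ = nRT₁/P₁ = 3.23×8.314×402/405 = 26.7 L.
Polytropic n=1.32: T₂ = T₁(V₁/V₂)^(n−1) = 402×(0.177)^0.32 = 231 K; P₂ = P₁(V₁/V₂)^n = 41.3 kPa.
W = (P₁V₁−P₂V₂)/(n−1) = (405×26.7−41.3×150)/0.32 = 14300 J.

14300 J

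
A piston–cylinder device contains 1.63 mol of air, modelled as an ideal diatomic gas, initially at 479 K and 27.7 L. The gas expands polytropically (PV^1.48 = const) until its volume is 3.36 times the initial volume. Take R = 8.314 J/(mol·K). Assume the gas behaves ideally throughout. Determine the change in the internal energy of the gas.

P₁ = nRT₁/V₁ = 1.63×8.314×479/27.7 = 234 kPa.
Polytropic n=1.48: T₂ = T₁(V₁/V₂)^(n−1) = 479×(0.298)^0.48 = 268 K; P₂ = P₁(V₁/V₂)^n = 39.0 kPa.
For an ideal gas ΔU = nCvΔT with Cv = (5/2)R = 20.8 J/(mol·K).
ΔU = 1.63×20.8×(268−479) = -7160 J.

-7160 J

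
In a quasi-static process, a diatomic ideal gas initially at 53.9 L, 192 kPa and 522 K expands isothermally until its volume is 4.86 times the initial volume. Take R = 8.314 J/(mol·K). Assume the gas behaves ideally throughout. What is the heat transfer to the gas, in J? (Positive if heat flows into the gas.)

n = P₁V₁/(RT₁) = 192×53.9/(8.314×522) = 2.38 mol.
Isothermal: T stays 522 K; PV = const ⇒ V₂ = 262 L, P₂ = 39.5 kPa.
ΔU = 0 (ideal gas, T constant).
W = nRT ln(V₂/V₁) = 2.38×8.314×522×ln(4.86) = 16400 J.
Q = ΔU + W = 16400 J.

16400 J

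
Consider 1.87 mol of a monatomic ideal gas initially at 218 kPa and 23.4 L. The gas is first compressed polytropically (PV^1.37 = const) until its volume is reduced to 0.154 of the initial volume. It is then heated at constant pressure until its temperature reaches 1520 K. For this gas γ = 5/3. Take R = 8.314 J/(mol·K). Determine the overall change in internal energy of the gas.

27800 J

T₁ = P₁V₁/(nR) = 218×23.4/(1.87×8.314) = 328 K.
Step 1 — Polytropic n=1.37: T₂ = T₁(V₁/V₂)^(n−1) = 328×(6.49)^0.37 = 656 K; P₂ = P₁(V₁/V₂)^n = 2830 kPa.
W = (P₁V₁−P₂V₂)/(n−1) = (218×23.4−2830×3.60)/0.37 = -13800 J.
ΔU = nCvΔT = 1.87×12.5×(656−328) = 7640 J.
Q = ΔU + W = -6120 J.
State after step 1: P = 2830 kPa, V = 3.60 L, T = 656 K.
Step 2 — Isobaric: P stays 2830 kPa; V/T = const ⇒ T₂ = 1520 K, V₂ = 8.35 L.
W = PΔV = 2830×(8.35−3.60) kPa·L = 13400 J.
ΔU = nCvΔT = 1.87×12.5×(1520−656) = 20200 J.
Q = ΔU + W = nCpΔT = 33600 J.
Net over both steps: W = -322 J, Q = 27500 J, ΔU = 27800 J.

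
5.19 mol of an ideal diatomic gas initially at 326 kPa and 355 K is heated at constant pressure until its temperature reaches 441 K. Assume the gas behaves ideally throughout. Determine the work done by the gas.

3710 J

V₁ = nRT₁/P₁ = 5.19×8.314×355/326 = 47.0 L.
Isobaric: P stays 326 kPa; V/T = const ⇒ T₂ = 441 K, V₂ = 58.4 L.
W = PΔV = 326×(58.4−47.0) kPa·L = 3710 J.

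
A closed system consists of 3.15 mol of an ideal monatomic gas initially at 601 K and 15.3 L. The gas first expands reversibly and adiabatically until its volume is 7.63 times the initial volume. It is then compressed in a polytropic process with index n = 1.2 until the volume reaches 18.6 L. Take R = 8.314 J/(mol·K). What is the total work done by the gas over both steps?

P₁ = nRT₁/V₁ = 3.15×8.314×601/15.3 = 1030 kPa.
Step 1 — Adiabatic: TV^(γ−1) = const ⇒ T₂ = 601×(0.131)^0.667 = 155 K; PV^γ = const ⇒ P₂ = 34.8 kPa.
ΔU = nCvΔT = 3.15×12.5×(155−601) = -17500 J.
Q = 0 for an adiabatic process, so W = −ΔU = 17500 J.
State after step 1: P = 34.8 kPa, V = 117 L, T = 155 K.
Step 2 — Polytropic n=1.2: T₂ = T₁(V₁/V₂)^(n−1) = 155×(6.28)^0.20 = 224 K; P₂ = P₁(V₁/V₂)^n = 315 kPa.
W = (P₁V₁−P₂V₂)/(n−1) = (34.8×117−315×18.6)/0.20 = -9010 J.
ΔU = nCvΔT = 3.15×12.5×(224−155) = 2700 J.
Q = ΔU + W = -6310 J.
Net over both steps: W = 8500 J, Q = -6310 J, ΔU = -14800 J.

8500 J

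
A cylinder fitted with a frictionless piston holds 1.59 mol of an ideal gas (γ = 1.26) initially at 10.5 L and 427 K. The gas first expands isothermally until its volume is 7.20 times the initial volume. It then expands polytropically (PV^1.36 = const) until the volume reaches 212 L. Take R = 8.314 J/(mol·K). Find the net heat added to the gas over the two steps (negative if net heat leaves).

9270 J

P₁ = nRT₁/V₁ = 1.59×8.314×427/10.5 = 538 kPa.
Step 1 — Isothermal: T stays 427 K; PV = const ⇒ V₂ = 75.6 L, P₂ = 74.7 kPa.
ΔU = 0 (ideal gas, T constant).
W = nRT ln(V₂/V₁) = 1.59×8.314×427×ln(7.20) = 11100 J.
Q = ΔU + W = 11100 J.
State after step 1: P = 74.7 kPa, V = 75.6 L, T = 427 K.
Step 2 — Polytropic n=1.36: T₂ = T₁(V₁/V₂)^(n−1) = 427×(0.357)^0.36 = 295 K; P₂ = P₁(V₁/V₂)^n = 18.4 kPa.
W = (P₁V₁−P₂V₂)/(n−1) = (74.7×75.6−18.4×212)/0.36 = 4860 J.
ΔU = nCvΔT = 1.59×32.0×(295−427) = -6730 J.
Q = ΔU + W = -1870 J.
Net over both steps: W = 16000 J, Q = 9270 J, ΔU = -6730 J.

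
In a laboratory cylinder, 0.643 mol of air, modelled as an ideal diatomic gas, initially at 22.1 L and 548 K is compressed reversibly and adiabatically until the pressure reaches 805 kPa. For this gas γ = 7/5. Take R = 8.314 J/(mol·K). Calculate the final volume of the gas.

6.09 L

P₁ = nRT₁/V₁ = 0.643×8.314×548/22.1 = 133 kPa.
Adiabatic: T₂/T₁ = (P₂/P₁)^((γ−1)/γ) ⇒ T₂ = 548×(6.07)^0.286 = 917 K; V₂ = 6.09 L.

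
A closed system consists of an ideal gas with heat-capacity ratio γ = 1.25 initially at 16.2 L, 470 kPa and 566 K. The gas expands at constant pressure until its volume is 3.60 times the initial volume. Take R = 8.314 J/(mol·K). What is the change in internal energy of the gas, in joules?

n = P₁V₁/(RT₁) = 470×16.2/(8.314×566) = 1.62 mol.
Isobaric: P stays 470 kPa; V/T = const ⇒ T₂ = 2040 K, V₂ = 58.3 L.
For an ideal gas ΔU = nCvΔT with Cv = R/(γ−1) = 33.3 J/(mol·K).
ΔU = 1.62×33.3×(2040−566) = 79200 J.

79200 J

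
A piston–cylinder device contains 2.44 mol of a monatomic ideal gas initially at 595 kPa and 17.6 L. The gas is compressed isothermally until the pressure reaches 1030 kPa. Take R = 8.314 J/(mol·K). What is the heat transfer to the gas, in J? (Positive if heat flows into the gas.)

-5750 J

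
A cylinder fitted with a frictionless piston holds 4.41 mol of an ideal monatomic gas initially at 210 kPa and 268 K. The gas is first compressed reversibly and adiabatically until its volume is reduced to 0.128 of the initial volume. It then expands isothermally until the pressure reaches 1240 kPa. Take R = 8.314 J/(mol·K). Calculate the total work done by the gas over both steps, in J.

20600 J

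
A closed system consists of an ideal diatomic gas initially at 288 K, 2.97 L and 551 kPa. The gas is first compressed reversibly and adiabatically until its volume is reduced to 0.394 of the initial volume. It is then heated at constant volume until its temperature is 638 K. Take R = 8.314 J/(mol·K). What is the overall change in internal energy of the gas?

n = P₁V₁/(RT₁) = 551×2.97/(8.314×288) = 0.683 mol.
Step 1 — Adiabatic: TV^(γ−1) = const ⇒ T₂ = 288×(2.54)^0.400 = 418 K; PV^γ = const ⇒ P₂ = 2030 kPa.
ΔU = nCvΔT = 0.683×20.8×(418−288) = 1850 J.
Q = 0 for an adiabatic process, so W = −ΔU = -1850 J.
State after step 1: P = 2030 kPa, V = 1.17 L, T = 418 K.
Step 2 — Isochoric: V stays 1.17 L; P/T = const ⇒ T₂ = 638 K, P₂ = 3100 kPa.
W = 0 (no volume change).
ΔU = nCvΔT = 0.683×20.8×(638−418) = 3120 J.
Q = ΔU = 3120 J.
Net over both steps: W = -1850 J, Q = 3120 J, ΔU = 4970 J.

4970 J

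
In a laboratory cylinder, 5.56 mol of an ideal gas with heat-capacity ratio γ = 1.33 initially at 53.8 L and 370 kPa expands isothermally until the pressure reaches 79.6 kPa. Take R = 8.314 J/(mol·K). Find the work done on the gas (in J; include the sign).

-30600 J

T₁ = P₁V₁/(nR) = 370×53.8/(5.56×8.314) = 431 K.
Isothermal: T stays 431 K; PV = const ⇒ V₂ = 250 L, P₂ = 79.6 kPa.
W = nRT ln(V₂/V₁) = 5.56×8.314×431×ln(4.65) = 30600 J.
Work done on the gas = −W_by = -30600 J.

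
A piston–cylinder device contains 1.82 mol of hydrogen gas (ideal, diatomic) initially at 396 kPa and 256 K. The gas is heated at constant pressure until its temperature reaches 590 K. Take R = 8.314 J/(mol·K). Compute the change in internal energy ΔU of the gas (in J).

V₁ = nRT₁/P₁ = 1.82×8.314×256/396 = 9.78 L.
Isobaric: P stays 396 kPa; V/T = const ⇒ T₂ = 590 K, V₂ = 22.5 L.
For an ideal gas ΔU = nCvΔT with Cv = (5/2)R = 20.8 J/(mol·K).
ΔU = 1.82×20.8×(590−256) = 12600 J.

12600 J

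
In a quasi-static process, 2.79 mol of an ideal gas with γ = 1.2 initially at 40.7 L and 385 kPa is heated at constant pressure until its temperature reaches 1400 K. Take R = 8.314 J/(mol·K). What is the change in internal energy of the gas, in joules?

84000 J

T₁ = P₁V₁/(nR) = 385×40.7/(2.79×8.314) = 676 K.
Isobaric: P stays 385 kPa; V/T = const ⇒ T₂ = 1400 K, V₂ = 84.3 L.
For an ideal gas ΔU = nCvΔT with Cv = R/(γ−1) = 41.6 J/(mol·K).
ΔU = 2.79×41.6×(1400−676) = 84000 J.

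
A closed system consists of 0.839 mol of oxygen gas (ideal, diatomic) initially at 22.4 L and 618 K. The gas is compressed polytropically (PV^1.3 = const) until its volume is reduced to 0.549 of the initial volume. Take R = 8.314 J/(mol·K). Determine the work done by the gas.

-2830 J

P₁ = nRT₁/V₁ = 0.839×8.314×618/22.4 = 192 kPa.
Polytropic n=1.3: T₂ = T₁(V₁/V₂)^(n−1) = 618×(1.82)^0.30 = 740 K; P₂ = P₁(V₁/V₂)^n = 420 kPa.
W = (P₁V₁−P₂V₂)/(n−1) = (192×22.4−420×12.3)/0.30 = -2830 J.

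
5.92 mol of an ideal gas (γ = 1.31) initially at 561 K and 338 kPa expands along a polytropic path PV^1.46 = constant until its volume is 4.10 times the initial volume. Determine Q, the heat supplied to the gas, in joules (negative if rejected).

-13900 J

V₁ = nRT₁/P₁ = 5.92×8.314×561/338 = 81.7 L.
Polytropic n=1.46: T₂ = T₁(V₁/V₂)^(n−1) = 561×(0.244)^0.46 = 293 K; P₂ = P₁(V₁/V₂)^n = 43.1 kPa.
W = (P₁V₁−P₂V₂)/(n−1) = (338×81.7−43.1×335)/0.46 = 28700 J.
ΔU = nCvΔT = 5.92×26.8×(293−561) = -42500 J.
Q = ΔU + W = -13900 J.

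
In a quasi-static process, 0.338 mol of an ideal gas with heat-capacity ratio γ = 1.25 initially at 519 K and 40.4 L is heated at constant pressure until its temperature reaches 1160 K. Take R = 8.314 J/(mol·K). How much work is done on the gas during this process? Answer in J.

P₁ = nRT₁/V₁ = 0.338×8.314×519/40.4 = 36.1 kPa.
Isobaric: P stays 36.1 kPa; V/T = const ⇒ T₂ = 1160 K, V₂ = 90.3 L.
W = PΔV = 36.1×(90.3−40.4) kPa·L = 1800 J.
Work done on the gas = −W_by = -1800 J.

-1800 J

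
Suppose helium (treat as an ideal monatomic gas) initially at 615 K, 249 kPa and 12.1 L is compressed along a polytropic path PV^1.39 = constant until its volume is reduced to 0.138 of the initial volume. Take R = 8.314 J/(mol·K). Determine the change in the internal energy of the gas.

5260 J

n = P₁V₁/(RT₁) = 249×12.1/(8.314×615) = 0.589 mol.
Polytropic n=1.39: T₂ = T₁(V₁/V₂)^(n−1) = 615×(7.25)^0.39 = 1330 K; P₂ = P₁(V₁/V₂)^n = 3910 kPa.
For an ideal gas ΔU = nCvΔT with Cv = (3/2)R = 12.5 J/(mol·K).
ΔU = 0.589×12.5×(1330−615) = 5260 J.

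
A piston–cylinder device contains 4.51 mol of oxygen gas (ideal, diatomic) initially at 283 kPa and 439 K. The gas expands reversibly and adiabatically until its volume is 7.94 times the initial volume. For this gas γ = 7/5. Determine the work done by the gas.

V₁ = nRT₁/P₁ = 4.51×8.314×439/283 = 58.2 L.
Adiabatic: TV^(γ−1) = const ⇒ T₂ = 439×(0.126)^0.400 = 192 K; PV^γ = const ⇒ P₂ = 15.6 kPa.
ΔU = nCvΔT = 4.51×20.8×(192−439) = -23200 J.
Q = 0 for an adiabatic process, so W = −ΔU = 23200 J.

23200 J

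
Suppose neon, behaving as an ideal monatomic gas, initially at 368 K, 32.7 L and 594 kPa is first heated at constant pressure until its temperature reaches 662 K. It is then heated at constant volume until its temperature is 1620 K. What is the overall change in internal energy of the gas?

99100 J

n = P₁V₁/(RT₁) = 594×32.7/(8.314×368) = 6.35 mol.
Step 1 — Isobaric: P stays 594 kPa; V/T = const ⇒ T₂ = 662 K, V₂ = 58.8 L.
W = PΔV = 594×(58.8−32.7) kPa·L = 15500 J.
ΔU = nCvΔT = 6.35×12.5×(662−368) = 23300 J.
Q = ΔU + W = nCpΔT = 38800 J.
State after step 1: P = 594 kPa, V = 58.8 L, T = 662 K.
Step 2 — Isochoric: V stays 58.8 L; P/T = const ⇒ T₂ = 1620 K, P₂ = 1450 kPa.
W = 0 (no volume change).
ΔU = nCvΔT = 6.35×12.5×(1620−662) = 75800 J.
Q = ΔU = 75800 J.
Net over both steps: W = 15500 J, Q = 115000 J, ΔU = 99100 J.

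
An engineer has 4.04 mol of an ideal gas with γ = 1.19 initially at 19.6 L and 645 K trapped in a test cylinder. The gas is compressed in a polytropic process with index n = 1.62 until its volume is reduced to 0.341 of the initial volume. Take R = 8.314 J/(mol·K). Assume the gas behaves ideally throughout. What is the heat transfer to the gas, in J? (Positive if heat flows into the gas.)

75000 J

P₁ = nRT₁/V₁ = 4.04×8.314×645/19.6 = 1110 kPa.
Polytropic n=1.62: T₂ = T₁(V₁/V₂)^(n−1) = 645×(2.93)^0.62 = 1260 K; P₂ = P₁(V₁/V₂)^n = 6320 kPa.
W = (P₁V₁−P₂V₂)/(n−1) = (1110×19.6−6320×6.68)/0.62 = -33100 J.
ΔU = nCvΔT = 4.04×43.8×(1260−645) = 108000 J.
Q = ΔU + W = 75000 J.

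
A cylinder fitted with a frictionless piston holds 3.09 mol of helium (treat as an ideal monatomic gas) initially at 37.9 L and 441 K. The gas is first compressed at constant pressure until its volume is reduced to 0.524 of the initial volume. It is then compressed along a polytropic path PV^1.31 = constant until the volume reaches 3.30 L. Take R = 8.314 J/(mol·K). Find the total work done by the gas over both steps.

-19600 J

P₁ = nRT₁/V₁ = 3.09×8.314×441/37.9 = 299 kPa.
Step 1 — Isobaric: P stays 299 kPa; V/T = const ⇒ T₂ = 231 K, V₂ = 19.9 L.
W = PΔV = 299×(19.9−37.9) kPa·L = -5390 J.
ΔU = nCvΔT = 3.09×12.5×(231−441) = -8090 J.
Q = ΔU + W = nCpΔT = -13500 J.
State after step 1: P = 299 kPa, V = 19.9 L, T = 231 K.
Step 2 — Polytropic n=1.31: T₂ = T₁(V₁/V₂)^(n−1) = 231×(6.02)^0.31 = 403 K; P₂ = P₁(V₁/V₂)^n = 3140 kPa.
W = (P₁V₁−P₂V₂)/(n−1) = (299×19.9−3140×3.30)/0.31 = -14300 J.
ΔU = nCvΔT = 3.09×12.5×(403−231) = 6630 J.
Q = ΔU + W = -7630 J.
Net over both steps: W = -19600 J, Q = -21100 J, ΔU = -1460 J.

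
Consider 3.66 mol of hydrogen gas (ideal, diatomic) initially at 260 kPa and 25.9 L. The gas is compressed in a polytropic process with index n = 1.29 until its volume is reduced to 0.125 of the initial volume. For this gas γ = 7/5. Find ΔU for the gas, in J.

13900 J

T₁ = P₁V₁/(nR) = 260×25.9/(3.66×8.314) = 221 K.
Polytropic n=1.29: T₂ = T₁(V₁/V₂)^(n−1) = 221×(8.00)^0.29 = 404 K; P₂ = P₁(V₁/V₂)^n = 3800 kPa.
For an ideal gas ΔU = nCvΔT with Cv = (5/2)R = 20.8 J/(mol·K).
ΔU = 3.66×20.8×(404−221) = 13900 J.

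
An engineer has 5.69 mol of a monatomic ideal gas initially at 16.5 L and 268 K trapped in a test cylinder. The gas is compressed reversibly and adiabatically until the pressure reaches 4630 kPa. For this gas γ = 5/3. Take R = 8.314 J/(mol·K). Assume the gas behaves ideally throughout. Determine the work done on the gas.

20000 J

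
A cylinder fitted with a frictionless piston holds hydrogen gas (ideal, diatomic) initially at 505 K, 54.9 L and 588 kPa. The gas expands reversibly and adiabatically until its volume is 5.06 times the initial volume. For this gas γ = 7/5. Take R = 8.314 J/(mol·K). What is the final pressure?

Adiabatic: TV^(γ−1) = const ⇒ T₂ = 505×(0.198)^0.400 = 264 K; PV^γ = const ⇒ P₂ = 60.8 kPa.

60.8 kPa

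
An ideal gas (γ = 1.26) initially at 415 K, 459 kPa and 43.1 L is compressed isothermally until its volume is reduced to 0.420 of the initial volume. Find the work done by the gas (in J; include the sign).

n = P₁V₁/(RT₁) = 459×43.1/(8.314×415) = 5.73 mol.
Isothermal: T stays 415 K; PV = const ⇒ V₂ = 18.1 L, P₂ = 1090 kPa.
W = nRT ln(V₂/V₁) = 5.73×8.314×415×ln(0.420) = -17200 J.

-17200 J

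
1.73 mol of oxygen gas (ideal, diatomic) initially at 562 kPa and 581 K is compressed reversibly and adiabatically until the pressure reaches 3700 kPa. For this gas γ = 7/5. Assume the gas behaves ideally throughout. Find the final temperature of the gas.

995 K

V₁ = nRT₁/P₁ = 1.73×8.314×581/562 = 14.9 L.
Adiabatic: T₂/T₁ = (P₂/P₁)^((γ−1)/γ) ⇒ T₂ = 581×(6.58)^0.286 = 995 K; V₂ = 3.87 L.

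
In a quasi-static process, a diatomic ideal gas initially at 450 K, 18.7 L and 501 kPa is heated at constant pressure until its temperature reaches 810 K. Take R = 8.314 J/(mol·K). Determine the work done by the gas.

n = P₁V₁/(RT₁) = 501×18.7/(8.314×450) = 2.50 mol.
Isobaric: P stays 501 kPa; V/T = const ⇒ T₂ = 810 K, V₂ = 33.7 L.
W = PΔV = 501×(33.7−18.7) kPa·L = 7490 J.

7490 J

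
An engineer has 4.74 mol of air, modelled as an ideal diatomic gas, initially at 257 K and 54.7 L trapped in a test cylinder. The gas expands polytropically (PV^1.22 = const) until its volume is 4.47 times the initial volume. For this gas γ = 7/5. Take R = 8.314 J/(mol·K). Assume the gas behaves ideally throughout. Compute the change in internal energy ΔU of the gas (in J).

-7110 J

P₁ = nRT₁/V₁ = 4.74×8.314×257/54.7 = 185 kPa.
Polytropic n=1.22: T₂ = T₁(V₁/V₂)^(n−1) = 257×(0.224)^0.22 = 185 K; P₂ = P₁(V₁/V₂)^n = 29.8 kPa.
For an ideal gas ΔU = nCvΔT with Cv = (5/2)R = 20.8 J/(mol·K).
ΔU = 4.74×20.8×(185−257) = -7110 J.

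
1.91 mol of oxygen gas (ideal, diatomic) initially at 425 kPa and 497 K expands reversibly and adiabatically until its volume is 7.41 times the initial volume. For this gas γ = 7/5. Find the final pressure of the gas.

25.7 kPa

V₁ = nRT₁/P₁ = 1.91×8.314×497/425 = 18.6 L.
Adiabatic: TV^(γ−1) = const ⇒ T₂ = 497×(0.135)^0.400 = 223 K; PV^γ = const ⇒ P₂ = 25.7 kPa.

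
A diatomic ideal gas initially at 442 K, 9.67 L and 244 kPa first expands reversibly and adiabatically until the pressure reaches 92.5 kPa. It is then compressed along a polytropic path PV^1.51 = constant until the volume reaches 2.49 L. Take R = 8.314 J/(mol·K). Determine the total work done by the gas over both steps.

n = P₁V₁/(RT₁) = 244×9.67/(8.314×442) = 0.642 mol.
Step 1 — Adiabatic: T₂/T₁ = (P₂/P₁)^((γ−1)/γ) ⇒ T₂ = 442×(0.379)^0.286 = 335 K; V₂ = 19.3 L.
ΔU = nCvΔT = 0.642×20.8×(335−442) = -1430 J.
Q = 0 for an adiabatic process, so W = −ΔU = 1430 J.
State after step 1: P = 92.5 kPa, V = 19.3 L, T = 335 K.
Step 2 — Polytropic n=1.51: T₂ = T₁(V₁/V₂)^(n−1) = 335×(7.76)^0.51 = 953 K; P₂ = P₁(V₁/V₂)^n = 2040 kPa.
W = (P₁V₁−P₂V₂)/(n−1) = (92.5×19.3−2040×2.49)/0.51 = -6470 J.
ΔU = nCvΔT = 0.642×20.8×(953−335) = 8250 J.
Q = ΔU + W = 1780 J.
Net over both steps: W = -5040 J, Q = 1780 J, ΔU = 6820 J.

-5040 J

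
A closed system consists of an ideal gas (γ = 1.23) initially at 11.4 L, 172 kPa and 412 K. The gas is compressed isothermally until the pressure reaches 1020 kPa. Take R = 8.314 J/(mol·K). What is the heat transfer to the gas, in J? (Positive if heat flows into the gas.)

n = P₁V₁/(RT₁) = 172×11.4/(8.314×412) = 0.572 mol.
Isothermal: T stays 412 K; PV = const ⇒ V₂ = 1.92 L, P₂ = 1020 kPa.
ΔU = 0 (ideal gas, T constant).
W = nRT ln(V₂/V₁) = 0.572×8.314×412×ln(0.169) = -3490 J.
Q = ΔU + W = -3490 J.

-3490 J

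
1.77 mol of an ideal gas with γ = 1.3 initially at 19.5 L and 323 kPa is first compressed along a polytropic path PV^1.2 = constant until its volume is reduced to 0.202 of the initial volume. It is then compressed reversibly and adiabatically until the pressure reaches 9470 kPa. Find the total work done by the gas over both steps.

-23400 J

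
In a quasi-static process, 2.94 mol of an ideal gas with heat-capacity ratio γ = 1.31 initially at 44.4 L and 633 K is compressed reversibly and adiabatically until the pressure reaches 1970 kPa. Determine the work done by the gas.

-25300 J

P₁ = nRT₁/V₁ = 2.94×8.314×633/44.4 = 348 kPa.
Adiabatic: T₂/T₁ = (P₂/P₁)^((γ−1)/γ) ⇒ T₂ = 633×(5.65)^0.237 = 954 K; V₂ = 11.8 L.
ΔU = nCvΔT = 2.94×26.8×(954−633) = 25300 J.
Q = 0 for an adiabatic process, so W = −ΔU = -25300 J.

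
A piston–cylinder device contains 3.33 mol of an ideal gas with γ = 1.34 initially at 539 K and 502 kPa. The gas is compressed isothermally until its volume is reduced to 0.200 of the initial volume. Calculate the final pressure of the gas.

V₁ = nRT₁/P₁ = 3.33×8.314×539/502 = 29.7 L.
Isothermal: T stays 539 K; PV = const ⇒ V₂ = 5.95 L, P₂ = 2510 kPa.

2510 kPa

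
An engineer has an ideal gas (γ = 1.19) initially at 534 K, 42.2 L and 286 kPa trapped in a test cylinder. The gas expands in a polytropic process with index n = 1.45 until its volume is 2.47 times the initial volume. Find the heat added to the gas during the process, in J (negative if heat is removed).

-12300 J

n = P₁V₁/(RT₁) = 286×42.2/(8.314×534) = 2.72 mol.
Polytropic n=1.45: T₂ = T₁(V₁/V₂)^(n−1) = 534×(0.405)^0.45 = 355 K; P₂ = P₁(V₁/V₂)^n = 77.1 kPa.
W = (P₁V₁−P₂V₂)/(n−1) = (286×42.2−77.1×104)/0.45 = 8970 J.
ΔU = nCvΔT = 2.72×43.8×(355−534) = -21200 J.
Q = ΔU + W = -12300 J.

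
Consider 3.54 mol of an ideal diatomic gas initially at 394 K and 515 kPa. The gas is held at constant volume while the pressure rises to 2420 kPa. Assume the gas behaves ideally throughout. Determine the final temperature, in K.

1850 K

V₁ = nRT₁/P₁ = 3.54×8.314×394/515 = 22.5 L.
Isochoric: V stays 22.5 L; P/T = const ⇒ T₂ = 1850 K, P₂ = 2420 kPa.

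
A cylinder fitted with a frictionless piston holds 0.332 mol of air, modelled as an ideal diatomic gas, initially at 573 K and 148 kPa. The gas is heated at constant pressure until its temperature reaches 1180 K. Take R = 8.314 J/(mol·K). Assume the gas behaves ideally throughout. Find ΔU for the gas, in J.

V₁ = nRT₁/P₁ = 0.332×8.314×573/148 = 10.7 L.
Isobaric: P stays 148 kPa; V/T = const ⇒ T₂ = 1180 K, V₂ = 22.0 L.
For an ideal gas ΔU = nCvΔT with Cv = (5/2)R = 20.8 J/(mol·K).
ΔU = 0.332×20.8×(1180−573) = 4190 J.

4190 J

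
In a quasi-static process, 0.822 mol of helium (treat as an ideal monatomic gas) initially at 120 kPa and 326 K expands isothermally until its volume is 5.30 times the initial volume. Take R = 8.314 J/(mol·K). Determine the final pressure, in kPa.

22.6 kPa

V₁ = nRT₁/P₁ = 0.822×8.314×326/120 = 18.6 L.
Isothermal: T stays 326 K; PV = const ⇒ V₂ = 98.4 L, P₂ = 22.6 kPa.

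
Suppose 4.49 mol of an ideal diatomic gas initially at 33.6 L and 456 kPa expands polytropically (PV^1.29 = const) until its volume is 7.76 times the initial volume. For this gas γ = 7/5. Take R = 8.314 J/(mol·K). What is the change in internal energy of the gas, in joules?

T₁ = P₁V₁/(nR) = 456×33.6/(4.49×8.314) = 410 K.
Polytropic n=1.29: T₂ = T₁(V₁/V₂)^(n−1) = 410×(0.129)^0.29 = 227 K; P₂ = P₁(V₁/V₂)^n = 32.4 kPa.
For an ideal gas ΔU = nCvΔT with Cv = (5/2)R = 20.8 J/(mol·K).
ΔU = 4.49×20.8×(227−410) = -17200 J.

-17200 J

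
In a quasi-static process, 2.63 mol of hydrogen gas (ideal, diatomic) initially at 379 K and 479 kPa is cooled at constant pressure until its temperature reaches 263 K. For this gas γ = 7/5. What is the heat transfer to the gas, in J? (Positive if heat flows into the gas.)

-8880 J

V₁ = nRT₁/P₁ = 2.63×8.314×379/479 = 17.3 L.
Isobaric: P stays 479 kPa; V/T = const ⇒ T₂ = 263 K, V₂ = 12.0 L.
W = PΔV = 479×(12.0−17.3) kPa·L = -2540 J.
ΔU = nCvΔT = 2.63×20.8×(263−379) = -6340 J.
Q = ΔU + W = nCpΔT = -8880 J.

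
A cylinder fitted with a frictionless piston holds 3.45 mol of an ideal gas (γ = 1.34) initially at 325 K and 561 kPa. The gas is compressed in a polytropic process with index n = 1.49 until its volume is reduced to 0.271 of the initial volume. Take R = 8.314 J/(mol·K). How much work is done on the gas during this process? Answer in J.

17000 J

V₁ = nRT₁/P₁ = 3.45×8.314×325/561 = 16.6 L.
Polytropic n=1.49: T₂ = T₁(V₁/V₂)^(n−1) = 325×(3.69)^0.49 = 616 K; P₂ = P₁(V₁/V₂)^n = 3920 kPa.
W = (P₁V₁−P₂V₂)/(n−1) = (561×16.6−3920×4.50)/0.49 = -17000 J.
Work done on the gas = −W_by = 17000 J.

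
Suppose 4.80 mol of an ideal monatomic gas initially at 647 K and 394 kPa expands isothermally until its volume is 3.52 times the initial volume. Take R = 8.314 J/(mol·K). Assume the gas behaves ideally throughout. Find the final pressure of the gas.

V₁ = nRT₁/P₁ = 4.80×8.314×647/394 = 65.5 L.
Isothermal: T stays 647 K; PV = const ⇒ V₂ = 231 L, P₂ = 112 kPa.

112 kPa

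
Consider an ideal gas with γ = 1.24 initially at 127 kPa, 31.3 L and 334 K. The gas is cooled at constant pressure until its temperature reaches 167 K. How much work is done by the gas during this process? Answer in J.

-1990 J

n = P₁V₁/(RT₁) = 127×31.3/(8.314×334) = 1.43 mol.
Isobaric: P stays 127 kPa; V/T = const ⇒ T₂ = 167 K, V₂ = 15.7 L.
W = PΔV = 127×(15.7−31.3) kPa·L = -1990 J.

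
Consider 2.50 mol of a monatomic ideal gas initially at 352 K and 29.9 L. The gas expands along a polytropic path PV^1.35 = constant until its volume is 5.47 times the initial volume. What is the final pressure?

24.7 kPa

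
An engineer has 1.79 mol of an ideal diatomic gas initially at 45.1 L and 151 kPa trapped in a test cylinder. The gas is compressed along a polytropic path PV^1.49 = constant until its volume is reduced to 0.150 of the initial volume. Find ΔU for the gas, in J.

26100 J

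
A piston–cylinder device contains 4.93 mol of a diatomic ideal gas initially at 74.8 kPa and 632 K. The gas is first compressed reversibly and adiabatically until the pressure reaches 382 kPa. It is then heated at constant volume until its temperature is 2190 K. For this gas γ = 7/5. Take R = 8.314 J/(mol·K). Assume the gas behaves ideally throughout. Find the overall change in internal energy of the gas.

V₁ = nRT₁/P₁ = 4.93×8.314×632/74.8 = 346 L.
Step 1 — Adiabatic: T₂/T₁ = (P₂/P₁)^((γ−1)/γ) ⇒ T₂ = 632×(5.11)^0.286 = 1010 K; V₂ = 108 L.
ΔU = nCvΔT = 4.93×20.8×(1010−632) = 38400 J.
Q = 0 for an adiabatic process, so W = −ΔU = -38400 J.
State after step 1: P = 382 kPa, V = 108 L, T = 1010 K.
Step 2 — Isochoric: V stays 108 L; P/T = const ⇒ T₂ = 2190 K, P₂ = 831 kPa.
W = 0 (no volume change).
ΔU = nCvΔT = 4.93×20.8×(2190−1010) = 121000 J.
Q = ΔU = 121000 J.
Net over both steps: W = -38400 J, Q = 121000 J, ΔU = 160000 J.

160000 J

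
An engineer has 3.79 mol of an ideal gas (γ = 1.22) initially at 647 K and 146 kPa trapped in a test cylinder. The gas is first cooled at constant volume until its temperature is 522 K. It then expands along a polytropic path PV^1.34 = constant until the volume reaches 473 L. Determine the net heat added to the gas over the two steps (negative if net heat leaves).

-26900 J

V₁ = nRT₁/P₁ = 3.79×8.314×647/146 = 140 L.
Step 1 — Isochoric: V stays 140 L; P/T = const ⇒ T₂ = 522 K, P₂ = 118 kPa.
W = 0 (no volume change).
ΔU = nCvΔT = 3.79×37.8×(522−647) = -17900 J.
Q = ΔU = -17900 J.
State after step 1: P = 118 kPa, V = 140 L, T = 522 K.
Step 2 — Polytropic n=1.34: T₂ = T₁(V₁/V₂)^(n−1) = 522×(0.295)^0.34 = 345 K; P₂ = P₁(V₁/V₂)^n = 23.0 kPa.
W = (P₁V₁−P₂V₂)/(n−1) = (118×140−23.0×473)/0.34 = 16400 J.
ΔU = nCvΔT = 3.79×37.8×(345−522) = -25400 J.
Q = ΔU + W = -8960 J.
Net over both steps: W = 16400 J, Q = -26900 J, ΔU = -43300 J.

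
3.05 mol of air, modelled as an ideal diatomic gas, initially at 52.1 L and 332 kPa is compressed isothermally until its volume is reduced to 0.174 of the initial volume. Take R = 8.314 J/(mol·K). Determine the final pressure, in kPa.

T₁ = P₁V₁/(nR) = 332×52.1/(3.05×8.314) = 682 K.
Isothermal: T stays 682 K; PV = const ⇒ V₂ = 9.07 L, P₂ = 1910 kPa.

1910 kPa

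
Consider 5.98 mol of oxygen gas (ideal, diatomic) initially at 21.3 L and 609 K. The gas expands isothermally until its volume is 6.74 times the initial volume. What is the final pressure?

P₁ = nRT₁/V₁ = 5.98×8.314×609/21.3 = 1420 kPa.
Isothermal: T stays 609 K; PV = const ⇒ V₂ = 144 L, P₂ = 211 kPa.

211 kPa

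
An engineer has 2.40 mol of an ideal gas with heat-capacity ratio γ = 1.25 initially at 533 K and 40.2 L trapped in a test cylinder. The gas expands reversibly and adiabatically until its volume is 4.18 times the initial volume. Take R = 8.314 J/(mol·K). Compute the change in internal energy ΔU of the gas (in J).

-12800 J

P₁ = nRT₁/V₁ = 2.40×8.314×533/40.2 = 265 kPa.
Adiabatic: TV^(γ−1) = const ⇒ T₂ = 533×(0.239)^0.250 = 373 K; PV^γ = const ⇒ P₂ = 44.3 kPa.
For an ideal gas ΔU = nCvΔT with Cv = R/(γ−1) = 33.3 J/(mol·K).
ΔU = 2.40×33.3×(373−533) = -12800 J.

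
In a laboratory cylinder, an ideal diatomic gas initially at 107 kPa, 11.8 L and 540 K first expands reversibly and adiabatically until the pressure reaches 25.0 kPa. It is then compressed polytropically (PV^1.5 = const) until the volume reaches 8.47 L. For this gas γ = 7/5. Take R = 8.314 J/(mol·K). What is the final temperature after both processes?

n = P₁V₁/(RT₁) = 107×11.8/(8.314×540) = 0.281 mol.
Step 1 — Adiabatic: T₂/T₁ = (P₂/P₁)^((γ−1)/γ) ⇒ T₂ = 540×(0.234)^0.286 = 356 K; V₂ = 33.3 L.
ΔU = nCvΔT = 0.281×20.8×(356−540) = -1070 J.
Q = 0 for an adiabatic process, so W = −ΔU = 1070 J.
State after step 1: P = 25.0 kPa, V = 33.3 L, T = 356 K.
Step 2 — Polytropic n=1.5: T₂ = T₁(V₁/V₂)^(n−1) = 356×(3.94)^0.50 = 707 K; P₂ = P₁(V₁/V₂)^n = 195 kPa.
W = (P₁V₁−P₂V₂)/(n−1) = (25.0×33.3−195×8.47)/0.50 = -1640 J.
ΔU = nCvΔT = 0.281×20.8×(707−356) = 2050 J.
Q = ΔU + W = 410 J.
Net over both steps: W = -567 J, Q = 410 J, ΔU = 977 J.

707 K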